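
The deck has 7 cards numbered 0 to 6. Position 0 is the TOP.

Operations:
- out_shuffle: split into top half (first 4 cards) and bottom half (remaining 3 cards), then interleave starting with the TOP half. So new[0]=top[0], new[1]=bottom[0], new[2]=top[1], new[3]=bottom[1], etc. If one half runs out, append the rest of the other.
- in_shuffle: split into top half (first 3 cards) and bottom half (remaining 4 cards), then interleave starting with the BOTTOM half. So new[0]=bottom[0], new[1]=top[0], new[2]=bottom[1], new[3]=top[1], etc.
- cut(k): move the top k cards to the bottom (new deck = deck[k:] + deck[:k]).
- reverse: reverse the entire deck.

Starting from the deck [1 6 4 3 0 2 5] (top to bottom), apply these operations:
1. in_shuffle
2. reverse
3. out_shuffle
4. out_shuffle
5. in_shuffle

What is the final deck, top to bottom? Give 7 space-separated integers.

Answer: 3 5 4 2 6 0 1

Derivation:
After op 1 (in_shuffle): [3 1 0 6 2 4 5]
After op 2 (reverse): [5 4 2 6 0 1 3]
After op 3 (out_shuffle): [5 0 4 1 2 3 6]
After op 4 (out_shuffle): [5 2 0 3 4 6 1]
After op 5 (in_shuffle): [3 5 4 2 6 0 1]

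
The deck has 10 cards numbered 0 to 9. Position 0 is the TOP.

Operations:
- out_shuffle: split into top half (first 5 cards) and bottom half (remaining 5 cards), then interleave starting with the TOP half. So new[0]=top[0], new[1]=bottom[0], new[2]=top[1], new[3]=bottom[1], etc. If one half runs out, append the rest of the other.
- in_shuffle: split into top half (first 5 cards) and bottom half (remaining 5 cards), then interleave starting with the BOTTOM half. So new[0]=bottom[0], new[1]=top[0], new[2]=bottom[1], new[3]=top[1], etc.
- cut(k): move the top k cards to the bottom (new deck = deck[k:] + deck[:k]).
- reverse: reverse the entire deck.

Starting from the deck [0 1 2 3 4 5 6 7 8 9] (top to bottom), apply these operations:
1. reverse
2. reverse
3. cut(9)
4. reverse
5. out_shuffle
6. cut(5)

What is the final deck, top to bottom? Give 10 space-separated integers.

After op 1 (reverse): [9 8 7 6 5 4 3 2 1 0]
After op 2 (reverse): [0 1 2 3 4 5 6 7 8 9]
After op 3 (cut(9)): [9 0 1 2 3 4 5 6 7 8]
After op 4 (reverse): [8 7 6 5 4 3 2 1 0 9]
After op 5 (out_shuffle): [8 3 7 2 6 1 5 0 4 9]
After op 6 (cut(5)): [1 5 0 4 9 8 3 7 2 6]

Answer: 1 5 0 4 9 8 3 7 2 6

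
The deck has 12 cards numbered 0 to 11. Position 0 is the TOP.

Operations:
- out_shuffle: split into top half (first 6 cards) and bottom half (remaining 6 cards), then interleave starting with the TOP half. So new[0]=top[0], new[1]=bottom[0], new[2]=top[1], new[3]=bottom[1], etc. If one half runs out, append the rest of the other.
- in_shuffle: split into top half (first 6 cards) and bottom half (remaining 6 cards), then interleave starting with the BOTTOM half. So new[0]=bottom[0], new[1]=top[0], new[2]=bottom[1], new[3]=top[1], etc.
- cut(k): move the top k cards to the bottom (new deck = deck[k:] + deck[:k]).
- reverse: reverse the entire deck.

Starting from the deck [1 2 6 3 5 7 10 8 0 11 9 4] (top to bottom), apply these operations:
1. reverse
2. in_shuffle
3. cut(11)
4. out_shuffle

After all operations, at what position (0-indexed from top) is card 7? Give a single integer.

After op 1 (reverse): [4 9 11 0 8 10 7 5 3 6 2 1]
After op 2 (in_shuffle): [7 4 5 9 3 11 6 0 2 8 1 10]
After op 3 (cut(11)): [10 7 4 5 9 3 11 6 0 2 8 1]
After op 4 (out_shuffle): [10 11 7 6 4 0 5 2 9 8 3 1]
Card 7 is at position 2.

Answer: 2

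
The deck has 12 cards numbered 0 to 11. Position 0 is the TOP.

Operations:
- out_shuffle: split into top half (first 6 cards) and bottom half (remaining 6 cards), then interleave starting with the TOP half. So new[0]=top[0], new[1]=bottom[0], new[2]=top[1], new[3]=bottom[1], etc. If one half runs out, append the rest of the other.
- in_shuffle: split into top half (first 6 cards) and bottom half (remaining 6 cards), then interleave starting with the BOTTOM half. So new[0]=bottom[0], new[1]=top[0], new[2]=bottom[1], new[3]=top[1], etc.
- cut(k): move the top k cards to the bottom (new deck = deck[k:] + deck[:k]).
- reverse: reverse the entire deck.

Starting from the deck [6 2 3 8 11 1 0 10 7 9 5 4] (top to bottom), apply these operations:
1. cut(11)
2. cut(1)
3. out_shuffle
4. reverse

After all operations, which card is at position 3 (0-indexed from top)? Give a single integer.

After op 1 (cut(11)): [4 6 2 3 8 11 1 0 10 7 9 5]
After op 2 (cut(1)): [6 2 3 8 11 1 0 10 7 9 5 4]
After op 3 (out_shuffle): [6 0 2 10 3 7 8 9 11 5 1 4]
After op 4 (reverse): [4 1 5 11 9 8 7 3 10 2 0 6]
Position 3: card 11.

Answer: 11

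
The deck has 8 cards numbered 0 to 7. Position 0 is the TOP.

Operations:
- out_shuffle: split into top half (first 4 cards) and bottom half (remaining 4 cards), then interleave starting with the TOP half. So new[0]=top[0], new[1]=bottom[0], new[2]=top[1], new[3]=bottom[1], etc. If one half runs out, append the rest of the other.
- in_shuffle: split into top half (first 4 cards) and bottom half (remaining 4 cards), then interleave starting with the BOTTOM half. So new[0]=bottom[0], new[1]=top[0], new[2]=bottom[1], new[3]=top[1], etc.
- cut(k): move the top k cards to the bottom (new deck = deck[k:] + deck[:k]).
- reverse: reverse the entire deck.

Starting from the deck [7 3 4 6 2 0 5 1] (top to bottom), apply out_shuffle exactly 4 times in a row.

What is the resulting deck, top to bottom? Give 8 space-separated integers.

Answer: 7 2 3 0 4 5 6 1

Derivation:
After op 1 (out_shuffle): [7 2 3 0 4 5 6 1]
After op 2 (out_shuffle): [7 4 2 5 3 6 0 1]
After op 3 (out_shuffle): [7 3 4 6 2 0 5 1]
After op 4 (out_shuffle): [7 2 3 0 4 5 6 1]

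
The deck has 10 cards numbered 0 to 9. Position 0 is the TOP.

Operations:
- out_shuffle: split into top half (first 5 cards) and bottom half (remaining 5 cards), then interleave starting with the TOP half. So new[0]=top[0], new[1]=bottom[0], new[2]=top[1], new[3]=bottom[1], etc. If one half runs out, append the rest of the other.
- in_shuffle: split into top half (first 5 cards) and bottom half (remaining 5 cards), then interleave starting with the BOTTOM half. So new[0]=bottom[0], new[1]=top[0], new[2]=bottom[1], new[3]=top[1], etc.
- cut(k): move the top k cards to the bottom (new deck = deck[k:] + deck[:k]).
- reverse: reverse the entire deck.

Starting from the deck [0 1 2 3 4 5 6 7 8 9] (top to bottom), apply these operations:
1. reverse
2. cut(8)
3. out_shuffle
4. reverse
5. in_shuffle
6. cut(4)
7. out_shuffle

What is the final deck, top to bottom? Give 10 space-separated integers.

Answer: 0 4 3 9 6 2 8 5 1 7

Derivation:
After op 1 (reverse): [9 8 7 6 5 4 3 2 1 0]
After op 2 (cut(8)): [1 0 9 8 7 6 5 4 3 2]
After op 3 (out_shuffle): [1 6 0 5 9 4 8 3 7 2]
After op 4 (reverse): [2 7 3 8 4 9 5 0 6 1]
After op 5 (in_shuffle): [9 2 5 7 0 3 6 8 1 4]
After op 6 (cut(4)): [0 3 6 8 1 4 9 2 5 7]
After op 7 (out_shuffle): [0 4 3 9 6 2 8 5 1 7]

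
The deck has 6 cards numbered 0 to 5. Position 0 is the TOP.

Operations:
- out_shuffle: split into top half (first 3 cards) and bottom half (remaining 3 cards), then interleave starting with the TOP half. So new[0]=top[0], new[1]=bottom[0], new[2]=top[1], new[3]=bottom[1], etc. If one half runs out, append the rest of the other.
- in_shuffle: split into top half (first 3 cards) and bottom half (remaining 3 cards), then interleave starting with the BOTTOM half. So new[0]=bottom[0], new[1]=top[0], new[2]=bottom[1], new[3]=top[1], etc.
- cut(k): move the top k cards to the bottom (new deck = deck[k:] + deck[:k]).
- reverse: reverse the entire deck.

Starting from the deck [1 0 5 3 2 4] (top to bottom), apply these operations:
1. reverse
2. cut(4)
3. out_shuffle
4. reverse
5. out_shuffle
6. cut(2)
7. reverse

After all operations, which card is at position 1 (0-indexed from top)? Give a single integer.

Answer: 5

Derivation:
After op 1 (reverse): [4 2 3 5 0 1]
After op 2 (cut(4)): [0 1 4 2 3 5]
After op 3 (out_shuffle): [0 2 1 3 4 5]
After op 4 (reverse): [5 4 3 1 2 0]
After op 5 (out_shuffle): [5 1 4 2 3 0]
After op 6 (cut(2)): [4 2 3 0 5 1]
After op 7 (reverse): [1 5 0 3 2 4]
Position 1: card 5.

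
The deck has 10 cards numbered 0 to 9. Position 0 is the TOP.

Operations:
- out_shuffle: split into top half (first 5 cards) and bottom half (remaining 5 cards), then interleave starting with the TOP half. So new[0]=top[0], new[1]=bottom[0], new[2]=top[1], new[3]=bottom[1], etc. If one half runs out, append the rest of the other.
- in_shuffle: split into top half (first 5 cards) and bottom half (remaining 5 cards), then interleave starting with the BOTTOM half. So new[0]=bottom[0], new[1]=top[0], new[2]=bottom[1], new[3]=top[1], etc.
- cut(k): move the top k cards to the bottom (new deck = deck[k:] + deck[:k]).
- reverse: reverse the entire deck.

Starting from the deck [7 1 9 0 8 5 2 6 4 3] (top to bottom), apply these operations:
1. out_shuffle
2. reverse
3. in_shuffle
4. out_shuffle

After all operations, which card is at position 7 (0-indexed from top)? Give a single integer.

Answer: 7

Derivation:
After op 1 (out_shuffle): [7 5 1 2 9 6 0 4 8 3]
After op 2 (reverse): [3 8 4 0 6 9 2 1 5 7]
After op 3 (in_shuffle): [9 3 2 8 1 4 5 0 7 6]
After op 4 (out_shuffle): [9 4 3 5 2 0 8 7 1 6]
Position 7: card 7.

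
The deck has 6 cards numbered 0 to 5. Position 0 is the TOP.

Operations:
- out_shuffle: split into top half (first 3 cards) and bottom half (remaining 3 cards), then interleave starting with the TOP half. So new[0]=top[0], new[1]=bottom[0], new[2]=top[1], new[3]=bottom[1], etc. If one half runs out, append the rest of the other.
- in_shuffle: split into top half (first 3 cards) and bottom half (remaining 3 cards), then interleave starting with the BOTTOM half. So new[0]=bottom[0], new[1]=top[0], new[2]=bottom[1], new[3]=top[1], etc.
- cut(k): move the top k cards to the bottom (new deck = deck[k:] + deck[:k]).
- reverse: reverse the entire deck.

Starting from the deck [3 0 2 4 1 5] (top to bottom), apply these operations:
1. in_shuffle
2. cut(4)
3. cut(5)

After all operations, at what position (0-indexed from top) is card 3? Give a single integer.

After op 1 (in_shuffle): [4 3 1 0 5 2]
After op 2 (cut(4)): [5 2 4 3 1 0]
After op 3 (cut(5)): [0 5 2 4 3 1]
Card 3 is at position 4.

Answer: 4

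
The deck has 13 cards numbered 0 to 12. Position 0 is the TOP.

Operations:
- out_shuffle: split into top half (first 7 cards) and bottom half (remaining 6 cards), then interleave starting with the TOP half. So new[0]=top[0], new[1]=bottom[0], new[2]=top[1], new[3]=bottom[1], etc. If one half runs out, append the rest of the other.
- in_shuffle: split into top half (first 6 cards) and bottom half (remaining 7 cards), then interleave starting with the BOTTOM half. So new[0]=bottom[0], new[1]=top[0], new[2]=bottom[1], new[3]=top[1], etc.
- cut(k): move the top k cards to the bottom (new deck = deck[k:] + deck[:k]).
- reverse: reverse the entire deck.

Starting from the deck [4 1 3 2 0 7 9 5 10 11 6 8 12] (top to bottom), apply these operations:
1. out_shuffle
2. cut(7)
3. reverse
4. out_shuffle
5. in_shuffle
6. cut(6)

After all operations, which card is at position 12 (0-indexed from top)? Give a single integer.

Answer: 11

Derivation:
After op 1 (out_shuffle): [4 5 1 10 3 11 2 6 0 8 7 12 9]
After op 2 (cut(7)): [6 0 8 7 12 9 4 5 1 10 3 11 2]
After op 3 (reverse): [2 11 3 10 1 5 4 9 12 7 8 0 6]
After op 4 (out_shuffle): [2 9 11 12 3 7 10 8 1 0 5 6 4]
After op 5 (in_shuffle): [10 2 8 9 1 11 0 12 5 3 6 7 4]
After op 6 (cut(6)): [0 12 5 3 6 7 4 10 2 8 9 1 11]
Position 12: card 11.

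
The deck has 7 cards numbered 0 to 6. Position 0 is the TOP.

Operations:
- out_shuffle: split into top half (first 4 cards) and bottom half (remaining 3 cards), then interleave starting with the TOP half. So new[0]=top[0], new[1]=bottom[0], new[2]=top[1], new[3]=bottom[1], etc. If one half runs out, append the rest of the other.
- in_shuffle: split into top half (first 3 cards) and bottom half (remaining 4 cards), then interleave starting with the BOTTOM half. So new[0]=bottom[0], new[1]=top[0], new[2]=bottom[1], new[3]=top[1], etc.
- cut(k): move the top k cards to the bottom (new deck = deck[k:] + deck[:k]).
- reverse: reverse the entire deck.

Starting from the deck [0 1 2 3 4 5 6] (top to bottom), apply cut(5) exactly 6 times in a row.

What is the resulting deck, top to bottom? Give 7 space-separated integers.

Answer: 2 3 4 5 6 0 1

Derivation:
After op 1 (cut(5)): [5 6 0 1 2 3 4]
After op 2 (cut(5)): [3 4 5 6 0 1 2]
After op 3 (cut(5)): [1 2 3 4 5 6 0]
After op 4 (cut(5)): [6 0 1 2 3 4 5]
After op 5 (cut(5)): [4 5 6 0 1 2 3]
After op 6 (cut(5)): [2 3 4 5 6 0 1]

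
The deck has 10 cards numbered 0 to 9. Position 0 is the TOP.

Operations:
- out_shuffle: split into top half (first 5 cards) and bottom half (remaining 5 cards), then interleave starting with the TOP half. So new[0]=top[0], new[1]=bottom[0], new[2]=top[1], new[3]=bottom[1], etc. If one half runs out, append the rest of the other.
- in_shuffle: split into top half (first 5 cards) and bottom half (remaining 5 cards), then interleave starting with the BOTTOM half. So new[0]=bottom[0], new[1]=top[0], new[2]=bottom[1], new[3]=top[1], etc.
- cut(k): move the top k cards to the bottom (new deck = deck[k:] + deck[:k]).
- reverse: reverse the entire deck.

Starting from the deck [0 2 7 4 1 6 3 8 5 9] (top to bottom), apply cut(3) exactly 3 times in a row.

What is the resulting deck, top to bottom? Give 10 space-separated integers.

After op 1 (cut(3)): [4 1 6 3 8 5 9 0 2 7]
After op 2 (cut(3)): [3 8 5 9 0 2 7 4 1 6]
After op 3 (cut(3)): [9 0 2 7 4 1 6 3 8 5]

Answer: 9 0 2 7 4 1 6 3 8 5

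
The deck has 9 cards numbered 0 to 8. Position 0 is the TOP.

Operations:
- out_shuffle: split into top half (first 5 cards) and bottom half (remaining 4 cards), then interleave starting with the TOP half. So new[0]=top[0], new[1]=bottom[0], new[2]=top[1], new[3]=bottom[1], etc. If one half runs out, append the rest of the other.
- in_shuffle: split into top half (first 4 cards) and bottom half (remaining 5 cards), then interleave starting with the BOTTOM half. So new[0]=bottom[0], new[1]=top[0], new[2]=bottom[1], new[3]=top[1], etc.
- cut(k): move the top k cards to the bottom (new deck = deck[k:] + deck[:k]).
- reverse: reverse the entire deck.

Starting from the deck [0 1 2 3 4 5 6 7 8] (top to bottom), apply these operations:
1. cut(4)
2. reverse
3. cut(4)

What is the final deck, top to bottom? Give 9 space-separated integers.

Answer: 8 7 6 5 4 3 2 1 0

Derivation:
After op 1 (cut(4)): [4 5 6 7 8 0 1 2 3]
After op 2 (reverse): [3 2 1 0 8 7 6 5 4]
After op 3 (cut(4)): [8 7 6 5 4 3 2 1 0]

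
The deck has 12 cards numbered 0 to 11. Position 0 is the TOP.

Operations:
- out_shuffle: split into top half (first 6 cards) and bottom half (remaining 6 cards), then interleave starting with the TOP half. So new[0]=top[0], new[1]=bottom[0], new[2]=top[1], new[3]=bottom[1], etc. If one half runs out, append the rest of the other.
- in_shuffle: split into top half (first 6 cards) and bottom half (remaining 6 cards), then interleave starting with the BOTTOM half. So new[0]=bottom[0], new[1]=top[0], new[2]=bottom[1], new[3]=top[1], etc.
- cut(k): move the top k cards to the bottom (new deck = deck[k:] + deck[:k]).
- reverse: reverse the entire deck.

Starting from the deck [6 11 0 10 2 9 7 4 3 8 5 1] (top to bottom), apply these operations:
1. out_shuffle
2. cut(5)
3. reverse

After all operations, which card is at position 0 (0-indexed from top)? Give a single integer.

After op 1 (out_shuffle): [6 7 11 4 0 3 10 8 2 5 9 1]
After op 2 (cut(5)): [3 10 8 2 5 9 1 6 7 11 4 0]
After op 3 (reverse): [0 4 11 7 6 1 9 5 2 8 10 3]
Position 0: card 0.

Answer: 0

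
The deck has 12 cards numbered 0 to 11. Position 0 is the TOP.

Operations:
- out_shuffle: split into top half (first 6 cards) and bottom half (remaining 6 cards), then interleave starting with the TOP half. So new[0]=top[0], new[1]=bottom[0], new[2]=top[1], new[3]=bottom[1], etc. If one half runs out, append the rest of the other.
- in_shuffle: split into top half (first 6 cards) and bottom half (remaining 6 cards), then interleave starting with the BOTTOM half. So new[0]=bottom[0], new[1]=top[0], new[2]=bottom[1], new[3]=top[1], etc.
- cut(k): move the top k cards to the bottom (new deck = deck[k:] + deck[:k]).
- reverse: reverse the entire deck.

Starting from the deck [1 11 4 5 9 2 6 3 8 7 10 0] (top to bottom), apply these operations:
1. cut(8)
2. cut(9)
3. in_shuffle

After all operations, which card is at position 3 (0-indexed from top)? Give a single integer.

Answer: 6

Derivation:
After op 1 (cut(8)): [8 7 10 0 1 11 4 5 9 2 6 3]
After op 2 (cut(9)): [2 6 3 8 7 10 0 1 11 4 5 9]
After op 3 (in_shuffle): [0 2 1 6 11 3 4 8 5 7 9 10]
Position 3: card 6.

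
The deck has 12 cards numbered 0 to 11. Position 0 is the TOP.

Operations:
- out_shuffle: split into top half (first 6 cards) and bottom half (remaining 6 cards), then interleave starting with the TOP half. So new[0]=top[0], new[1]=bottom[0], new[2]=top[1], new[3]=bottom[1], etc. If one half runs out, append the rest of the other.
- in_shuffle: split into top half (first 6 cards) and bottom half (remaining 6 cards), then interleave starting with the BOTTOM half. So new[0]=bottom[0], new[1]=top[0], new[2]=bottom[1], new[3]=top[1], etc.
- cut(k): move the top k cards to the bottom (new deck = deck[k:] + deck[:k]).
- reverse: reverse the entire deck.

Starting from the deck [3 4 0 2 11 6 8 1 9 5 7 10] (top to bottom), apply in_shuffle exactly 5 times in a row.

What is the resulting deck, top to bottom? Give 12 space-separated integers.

Answer: 7 9 8 11 0 3 10 5 1 6 2 4

Derivation:
After op 1 (in_shuffle): [8 3 1 4 9 0 5 2 7 11 10 6]
After op 2 (in_shuffle): [5 8 2 3 7 1 11 4 10 9 6 0]
After op 3 (in_shuffle): [11 5 4 8 10 2 9 3 6 7 0 1]
After op 4 (in_shuffle): [9 11 3 5 6 4 7 8 0 10 1 2]
After op 5 (in_shuffle): [7 9 8 11 0 3 10 5 1 6 2 4]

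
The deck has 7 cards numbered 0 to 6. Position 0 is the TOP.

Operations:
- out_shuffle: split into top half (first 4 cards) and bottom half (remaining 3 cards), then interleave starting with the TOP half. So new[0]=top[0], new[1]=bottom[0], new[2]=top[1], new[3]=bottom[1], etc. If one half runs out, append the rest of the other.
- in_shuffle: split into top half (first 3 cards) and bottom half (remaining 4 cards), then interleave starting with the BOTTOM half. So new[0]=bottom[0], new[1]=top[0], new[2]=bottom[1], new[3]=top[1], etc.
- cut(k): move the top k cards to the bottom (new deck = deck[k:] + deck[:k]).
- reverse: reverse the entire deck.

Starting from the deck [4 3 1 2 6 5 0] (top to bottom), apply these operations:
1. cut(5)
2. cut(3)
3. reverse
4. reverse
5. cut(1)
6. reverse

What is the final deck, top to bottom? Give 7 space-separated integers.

Answer: 3 4 0 5 6 2 1

Derivation:
After op 1 (cut(5)): [5 0 4 3 1 2 6]
After op 2 (cut(3)): [3 1 2 6 5 0 4]
After op 3 (reverse): [4 0 5 6 2 1 3]
After op 4 (reverse): [3 1 2 6 5 0 4]
After op 5 (cut(1)): [1 2 6 5 0 4 3]
After op 6 (reverse): [3 4 0 5 6 2 1]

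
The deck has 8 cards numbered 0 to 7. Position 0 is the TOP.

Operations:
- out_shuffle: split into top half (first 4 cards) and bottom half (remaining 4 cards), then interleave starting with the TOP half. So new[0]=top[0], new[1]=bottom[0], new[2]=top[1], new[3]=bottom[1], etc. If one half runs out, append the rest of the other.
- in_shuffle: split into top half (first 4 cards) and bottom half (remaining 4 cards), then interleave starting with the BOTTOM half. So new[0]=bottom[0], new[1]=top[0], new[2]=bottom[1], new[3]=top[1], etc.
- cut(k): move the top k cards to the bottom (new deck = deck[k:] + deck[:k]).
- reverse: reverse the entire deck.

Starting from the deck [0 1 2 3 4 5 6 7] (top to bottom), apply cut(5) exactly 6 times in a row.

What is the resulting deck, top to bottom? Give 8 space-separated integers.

After op 1 (cut(5)): [5 6 7 0 1 2 3 4]
After op 2 (cut(5)): [2 3 4 5 6 7 0 1]
After op 3 (cut(5)): [7 0 1 2 3 4 5 6]
After op 4 (cut(5)): [4 5 6 7 0 1 2 3]
After op 5 (cut(5)): [1 2 3 4 5 6 7 0]
After op 6 (cut(5)): [6 7 0 1 2 3 4 5]

Answer: 6 7 0 1 2 3 4 5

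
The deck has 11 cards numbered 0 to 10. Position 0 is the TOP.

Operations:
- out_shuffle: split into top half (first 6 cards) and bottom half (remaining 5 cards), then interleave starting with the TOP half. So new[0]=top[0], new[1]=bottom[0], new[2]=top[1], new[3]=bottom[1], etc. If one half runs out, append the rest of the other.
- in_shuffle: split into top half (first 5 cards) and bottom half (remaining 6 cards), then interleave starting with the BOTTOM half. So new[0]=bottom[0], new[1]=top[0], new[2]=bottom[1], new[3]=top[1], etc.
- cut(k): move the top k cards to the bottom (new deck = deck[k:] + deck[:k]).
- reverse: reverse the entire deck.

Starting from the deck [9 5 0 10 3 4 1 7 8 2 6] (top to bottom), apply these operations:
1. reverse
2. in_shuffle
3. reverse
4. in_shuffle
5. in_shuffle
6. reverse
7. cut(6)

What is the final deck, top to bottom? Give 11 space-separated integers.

After op 1 (reverse): [6 2 8 7 1 4 3 10 0 5 9]
After op 2 (in_shuffle): [4 6 3 2 10 8 0 7 5 1 9]
After op 3 (reverse): [9 1 5 7 0 8 10 2 3 6 4]
After op 4 (in_shuffle): [8 9 10 1 2 5 3 7 6 0 4]
After op 5 (in_shuffle): [5 8 3 9 7 10 6 1 0 2 4]
After op 6 (reverse): [4 2 0 1 6 10 7 9 3 8 5]
After op 7 (cut(6)): [7 9 3 8 5 4 2 0 1 6 10]

Answer: 7 9 3 8 5 4 2 0 1 6 10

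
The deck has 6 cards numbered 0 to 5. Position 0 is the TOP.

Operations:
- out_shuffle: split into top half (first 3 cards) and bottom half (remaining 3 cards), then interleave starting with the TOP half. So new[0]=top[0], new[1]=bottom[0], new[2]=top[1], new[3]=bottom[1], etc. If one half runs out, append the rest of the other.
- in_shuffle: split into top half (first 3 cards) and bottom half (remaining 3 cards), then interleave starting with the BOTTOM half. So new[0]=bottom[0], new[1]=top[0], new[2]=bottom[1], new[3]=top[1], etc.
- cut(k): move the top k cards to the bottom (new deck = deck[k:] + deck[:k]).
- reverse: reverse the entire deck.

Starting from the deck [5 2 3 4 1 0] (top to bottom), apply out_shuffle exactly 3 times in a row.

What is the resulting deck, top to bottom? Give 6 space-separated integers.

Answer: 5 3 1 2 4 0

Derivation:
After op 1 (out_shuffle): [5 4 2 1 3 0]
After op 2 (out_shuffle): [5 1 4 3 2 0]
After op 3 (out_shuffle): [5 3 1 2 4 0]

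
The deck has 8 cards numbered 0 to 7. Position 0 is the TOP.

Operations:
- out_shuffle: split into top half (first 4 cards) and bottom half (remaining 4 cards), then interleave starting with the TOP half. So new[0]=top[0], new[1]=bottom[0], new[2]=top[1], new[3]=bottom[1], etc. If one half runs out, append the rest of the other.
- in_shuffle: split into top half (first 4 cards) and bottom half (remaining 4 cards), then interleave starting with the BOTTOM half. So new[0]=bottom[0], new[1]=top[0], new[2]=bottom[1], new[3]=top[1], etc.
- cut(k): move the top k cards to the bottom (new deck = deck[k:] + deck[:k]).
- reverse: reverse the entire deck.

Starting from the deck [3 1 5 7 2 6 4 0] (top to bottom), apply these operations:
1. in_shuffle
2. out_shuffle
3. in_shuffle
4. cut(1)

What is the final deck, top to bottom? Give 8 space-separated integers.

After op 1 (in_shuffle): [2 3 6 1 4 5 0 7]
After op 2 (out_shuffle): [2 4 3 5 6 0 1 7]
After op 3 (in_shuffle): [6 2 0 4 1 3 7 5]
After op 4 (cut(1)): [2 0 4 1 3 7 5 6]

Answer: 2 0 4 1 3 7 5 6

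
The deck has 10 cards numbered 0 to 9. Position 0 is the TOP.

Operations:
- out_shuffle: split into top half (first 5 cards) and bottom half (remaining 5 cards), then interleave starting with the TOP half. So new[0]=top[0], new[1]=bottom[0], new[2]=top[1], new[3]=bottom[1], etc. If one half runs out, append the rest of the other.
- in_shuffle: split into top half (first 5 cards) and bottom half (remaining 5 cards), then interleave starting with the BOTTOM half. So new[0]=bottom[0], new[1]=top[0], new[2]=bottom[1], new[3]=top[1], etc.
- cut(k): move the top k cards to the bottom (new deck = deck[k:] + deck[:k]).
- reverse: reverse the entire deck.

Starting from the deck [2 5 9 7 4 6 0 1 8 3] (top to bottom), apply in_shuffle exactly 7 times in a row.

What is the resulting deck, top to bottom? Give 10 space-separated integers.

Answer: 1 4 5 3 0 7 2 8 6 9

Derivation:
After op 1 (in_shuffle): [6 2 0 5 1 9 8 7 3 4]
After op 2 (in_shuffle): [9 6 8 2 7 0 3 5 4 1]
After op 3 (in_shuffle): [0 9 3 6 5 8 4 2 1 7]
After op 4 (in_shuffle): [8 0 4 9 2 3 1 6 7 5]
After op 5 (in_shuffle): [3 8 1 0 6 4 7 9 5 2]
After op 6 (in_shuffle): [4 3 7 8 9 1 5 0 2 6]
After op 7 (in_shuffle): [1 4 5 3 0 7 2 8 6 9]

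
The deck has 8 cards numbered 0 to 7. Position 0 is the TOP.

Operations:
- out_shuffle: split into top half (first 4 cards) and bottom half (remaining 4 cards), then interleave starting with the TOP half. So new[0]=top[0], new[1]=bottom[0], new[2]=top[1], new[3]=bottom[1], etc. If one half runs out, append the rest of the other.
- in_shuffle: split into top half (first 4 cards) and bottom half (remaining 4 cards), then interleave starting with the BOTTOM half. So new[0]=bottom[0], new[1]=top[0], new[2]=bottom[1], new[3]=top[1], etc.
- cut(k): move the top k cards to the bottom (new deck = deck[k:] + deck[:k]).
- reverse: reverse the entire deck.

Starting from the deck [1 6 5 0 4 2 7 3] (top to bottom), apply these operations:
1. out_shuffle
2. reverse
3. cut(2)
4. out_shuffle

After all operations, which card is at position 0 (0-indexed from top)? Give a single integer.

Answer: 7

Derivation:
After op 1 (out_shuffle): [1 4 6 2 5 7 0 3]
After op 2 (reverse): [3 0 7 5 2 6 4 1]
After op 3 (cut(2)): [7 5 2 6 4 1 3 0]
After op 4 (out_shuffle): [7 4 5 1 2 3 6 0]
Position 0: card 7.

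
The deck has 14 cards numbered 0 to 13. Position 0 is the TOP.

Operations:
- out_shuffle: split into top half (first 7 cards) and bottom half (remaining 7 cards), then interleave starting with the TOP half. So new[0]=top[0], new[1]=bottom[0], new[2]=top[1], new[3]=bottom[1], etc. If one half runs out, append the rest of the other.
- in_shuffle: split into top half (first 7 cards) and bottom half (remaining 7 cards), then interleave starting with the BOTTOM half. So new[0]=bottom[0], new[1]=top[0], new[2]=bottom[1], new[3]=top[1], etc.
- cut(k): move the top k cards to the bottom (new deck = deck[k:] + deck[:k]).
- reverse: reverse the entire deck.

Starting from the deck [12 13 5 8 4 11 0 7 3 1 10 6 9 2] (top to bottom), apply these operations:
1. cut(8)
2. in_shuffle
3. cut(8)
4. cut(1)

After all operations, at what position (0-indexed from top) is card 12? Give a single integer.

After op 1 (cut(8)): [3 1 10 6 9 2 12 13 5 8 4 11 0 7]
After op 2 (in_shuffle): [13 3 5 1 8 10 4 6 11 9 0 2 7 12]
After op 3 (cut(8)): [11 9 0 2 7 12 13 3 5 1 8 10 4 6]
After op 4 (cut(1)): [9 0 2 7 12 13 3 5 1 8 10 4 6 11]
Card 12 is at position 4.

Answer: 4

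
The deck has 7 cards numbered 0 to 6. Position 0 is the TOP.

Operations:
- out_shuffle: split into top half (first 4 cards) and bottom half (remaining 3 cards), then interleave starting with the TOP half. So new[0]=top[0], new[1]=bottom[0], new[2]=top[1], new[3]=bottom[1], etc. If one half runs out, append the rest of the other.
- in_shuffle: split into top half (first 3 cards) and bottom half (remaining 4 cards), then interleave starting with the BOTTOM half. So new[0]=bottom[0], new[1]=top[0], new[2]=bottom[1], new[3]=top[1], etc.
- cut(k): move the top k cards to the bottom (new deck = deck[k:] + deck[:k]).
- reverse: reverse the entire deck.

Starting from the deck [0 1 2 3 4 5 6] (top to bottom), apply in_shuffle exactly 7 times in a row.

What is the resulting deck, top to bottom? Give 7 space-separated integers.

After op 1 (in_shuffle): [3 0 4 1 5 2 6]
After op 2 (in_shuffle): [1 3 5 0 2 4 6]
After op 3 (in_shuffle): [0 1 2 3 4 5 6]
After op 4 (in_shuffle): [3 0 4 1 5 2 6]
After op 5 (in_shuffle): [1 3 5 0 2 4 6]
After op 6 (in_shuffle): [0 1 2 3 4 5 6]
After op 7 (in_shuffle): [3 0 4 1 5 2 6]

Answer: 3 0 4 1 5 2 6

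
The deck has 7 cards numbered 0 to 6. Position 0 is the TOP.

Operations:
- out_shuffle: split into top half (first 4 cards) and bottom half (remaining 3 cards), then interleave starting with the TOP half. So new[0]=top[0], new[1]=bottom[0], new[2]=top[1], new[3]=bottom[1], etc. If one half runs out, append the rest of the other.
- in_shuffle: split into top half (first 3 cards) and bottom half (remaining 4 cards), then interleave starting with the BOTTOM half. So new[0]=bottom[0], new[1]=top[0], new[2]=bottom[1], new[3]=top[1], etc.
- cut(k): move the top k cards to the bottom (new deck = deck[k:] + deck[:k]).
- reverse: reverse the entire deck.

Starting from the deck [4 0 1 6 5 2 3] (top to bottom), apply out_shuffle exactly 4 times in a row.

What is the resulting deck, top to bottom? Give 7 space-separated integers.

Answer: 4 5 0 2 1 3 6

Derivation:
After op 1 (out_shuffle): [4 5 0 2 1 3 6]
After op 2 (out_shuffle): [4 1 5 3 0 6 2]
After op 3 (out_shuffle): [4 0 1 6 5 2 3]
After op 4 (out_shuffle): [4 5 0 2 1 3 6]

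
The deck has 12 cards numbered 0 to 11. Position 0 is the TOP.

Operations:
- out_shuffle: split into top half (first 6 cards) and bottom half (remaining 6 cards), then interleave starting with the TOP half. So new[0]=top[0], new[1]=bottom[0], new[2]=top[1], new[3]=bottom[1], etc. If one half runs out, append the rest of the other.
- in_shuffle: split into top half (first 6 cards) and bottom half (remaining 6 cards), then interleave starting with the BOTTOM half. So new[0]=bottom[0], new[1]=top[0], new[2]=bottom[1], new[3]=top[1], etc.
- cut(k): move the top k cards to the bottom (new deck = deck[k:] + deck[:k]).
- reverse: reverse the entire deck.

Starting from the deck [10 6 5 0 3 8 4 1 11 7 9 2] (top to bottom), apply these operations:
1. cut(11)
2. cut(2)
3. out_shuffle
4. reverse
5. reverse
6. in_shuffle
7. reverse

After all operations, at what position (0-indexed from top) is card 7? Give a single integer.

After op 1 (cut(11)): [2 10 6 5 0 3 8 4 1 11 7 9]
After op 2 (cut(2)): [6 5 0 3 8 4 1 11 7 9 2 10]
After op 3 (out_shuffle): [6 1 5 11 0 7 3 9 8 2 4 10]
After op 4 (reverse): [10 4 2 8 9 3 7 0 11 5 1 6]
After op 5 (reverse): [6 1 5 11 0 7 3 9 8 2 4 10]
After op 6 (in_shuffle): [3 6 9 1 8 5 2 11 4 0 10 7]
After op 7 (reverse): [7 10 0 4 11 2 5 8 1 9 6 3]
Card 7 is at position 0.

Answer: 0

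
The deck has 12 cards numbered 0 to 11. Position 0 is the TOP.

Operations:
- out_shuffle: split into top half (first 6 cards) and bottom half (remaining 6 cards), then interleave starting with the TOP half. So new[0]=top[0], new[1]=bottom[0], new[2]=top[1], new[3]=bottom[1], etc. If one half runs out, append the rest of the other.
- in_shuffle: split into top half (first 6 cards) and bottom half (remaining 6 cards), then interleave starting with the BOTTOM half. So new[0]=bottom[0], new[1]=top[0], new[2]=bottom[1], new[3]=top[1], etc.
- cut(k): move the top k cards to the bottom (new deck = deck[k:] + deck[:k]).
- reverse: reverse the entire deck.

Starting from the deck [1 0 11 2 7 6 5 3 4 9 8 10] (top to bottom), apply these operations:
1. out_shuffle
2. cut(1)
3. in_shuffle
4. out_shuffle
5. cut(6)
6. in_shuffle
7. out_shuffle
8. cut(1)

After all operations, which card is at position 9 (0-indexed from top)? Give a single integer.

After op 1 (out_shuffle): [1 5 0 3 11 4 2 9 7 8 6 10]
After op 2 (cut(1)): [5 0 3 11 4 2 9 7 8 6 10 1]
After op 3 (in_shuffle): [9 5 7 0 8 3 6 11 10 4 1 2]
After op 4 (out_shuffle): [9 6 5 11 7 10 0 4 8 1 3 2]
After op 5 (cut(6)): [0 4 8 1 3 2 9 6 5 11 7 10]
After op 6 (in_shuffle): [9 0 6 4 5 8 11 1 7 3 10 2]
After op 7 (out_shuffle): [9 11 0 1 6 7 4 3 5 10 8 2]
After op 8 (cut(1)): [11 0 1 6 7 4 3 5 10 8 2 9]
Position 9: card 8.

Answer: 8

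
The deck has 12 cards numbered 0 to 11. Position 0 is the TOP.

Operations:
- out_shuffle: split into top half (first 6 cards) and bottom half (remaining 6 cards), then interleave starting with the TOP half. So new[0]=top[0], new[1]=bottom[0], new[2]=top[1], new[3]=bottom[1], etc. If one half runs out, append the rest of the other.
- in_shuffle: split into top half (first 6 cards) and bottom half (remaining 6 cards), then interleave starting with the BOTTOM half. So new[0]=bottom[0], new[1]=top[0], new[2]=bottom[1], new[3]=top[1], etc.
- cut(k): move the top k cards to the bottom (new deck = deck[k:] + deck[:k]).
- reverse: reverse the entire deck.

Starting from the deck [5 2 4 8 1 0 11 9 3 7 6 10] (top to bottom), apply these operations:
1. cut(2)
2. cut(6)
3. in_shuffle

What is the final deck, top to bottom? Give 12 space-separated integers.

After op 1 (cut(2)): [4 8 1 0 11 9 3 7 6 10 5 2]
After op 2 (cut(6)): [3 7 6 10 5 2 4 8 1 0 11 9]
After op 3 (in_shuffle): [4 3 8 7 1 6 0 10 11 5 9 2]

Answer: 4 3 8 7 1 6 0 10 11 5 9 2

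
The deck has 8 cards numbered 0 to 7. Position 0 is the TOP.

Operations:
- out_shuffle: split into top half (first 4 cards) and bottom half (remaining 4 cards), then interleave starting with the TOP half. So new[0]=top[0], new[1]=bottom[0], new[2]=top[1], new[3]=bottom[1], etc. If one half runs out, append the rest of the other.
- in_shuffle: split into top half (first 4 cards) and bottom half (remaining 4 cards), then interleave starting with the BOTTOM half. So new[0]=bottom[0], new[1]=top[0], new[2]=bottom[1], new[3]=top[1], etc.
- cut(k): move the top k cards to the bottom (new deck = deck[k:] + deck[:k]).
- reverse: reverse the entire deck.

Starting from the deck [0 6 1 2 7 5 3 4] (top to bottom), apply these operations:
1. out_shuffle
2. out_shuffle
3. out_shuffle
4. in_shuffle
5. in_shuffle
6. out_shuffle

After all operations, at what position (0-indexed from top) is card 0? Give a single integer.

After op 1 (out_shuffle): [0 7 6 5 1 3 2 4]
After op 2 (out_shuffle): [0 1 7 3 6 2 5 4]
After op 3 (out_shuffle): [0 6 1 2 7 5 3 4]
After op 4 (in_shuffle): [7 0 5 6 3 1 4 2]
After op 5 (in_shuffle): [3 7 1 0 4 5 2 6]
After op 6 (out_shuffle): [3 4 7 5 1 2 0 6]
Card 0 is at position 6.

Answer: 6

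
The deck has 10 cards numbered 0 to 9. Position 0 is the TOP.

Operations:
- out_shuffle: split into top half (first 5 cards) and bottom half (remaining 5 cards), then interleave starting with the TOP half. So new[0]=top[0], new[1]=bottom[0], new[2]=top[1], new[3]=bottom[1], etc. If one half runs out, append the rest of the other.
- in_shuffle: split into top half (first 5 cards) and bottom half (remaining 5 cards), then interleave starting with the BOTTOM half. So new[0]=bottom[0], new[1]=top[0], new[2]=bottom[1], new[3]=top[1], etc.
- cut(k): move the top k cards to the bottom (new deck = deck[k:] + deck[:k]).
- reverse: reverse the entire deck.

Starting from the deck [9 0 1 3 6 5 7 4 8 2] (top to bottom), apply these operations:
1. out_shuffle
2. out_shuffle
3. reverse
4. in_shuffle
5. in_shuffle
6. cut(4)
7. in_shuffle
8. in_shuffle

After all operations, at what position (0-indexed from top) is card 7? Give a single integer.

Answer: 3

Derivation:
After op 1 (out_shuffle): [9 5 0 7 1 4 3 8 6 2]
After op 2 (out_shuffle): [9 4 5 3 0 8 7 6 1 2]
After op 3 (reverse): [2 1 6 7 8 0 3 5 4 9]
After op 4 (in_shuffle): [0 2 3 1 5 6 4 7 9 8]
After op 5 (in_shuffle): [6 0 4 2 7 3 9 1 8 5]
After op 6 (cut(4)): [7 3 9 1 8 5 6 0 4 2]
After op 7 (in_shuffle): [5 7 6 3 0 9 4 1 2 8]
After op 8 (in_shuffle): [9 5 4 7 1 6 2 3 8 0]
Card 7 is at position 3.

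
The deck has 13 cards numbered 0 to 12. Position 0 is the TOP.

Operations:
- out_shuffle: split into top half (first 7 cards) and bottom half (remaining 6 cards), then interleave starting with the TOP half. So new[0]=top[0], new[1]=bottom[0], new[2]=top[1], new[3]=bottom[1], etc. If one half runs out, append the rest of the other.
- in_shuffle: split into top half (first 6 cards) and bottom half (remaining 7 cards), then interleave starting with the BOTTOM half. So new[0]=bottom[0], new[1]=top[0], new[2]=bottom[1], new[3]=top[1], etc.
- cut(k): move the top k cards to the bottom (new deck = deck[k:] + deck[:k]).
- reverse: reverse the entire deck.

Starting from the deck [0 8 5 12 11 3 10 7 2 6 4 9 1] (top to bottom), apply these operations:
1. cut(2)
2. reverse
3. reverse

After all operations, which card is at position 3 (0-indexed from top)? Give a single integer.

After op 1 (cut(2)): [5 12 11 3 10 7 2 6 4 9 1 0 8]
After op 2 (reverse): [8 0 1 9 4 6 2 7 10 3 11 12 5]
After op 3 (reverse): [5 12 11 3 10 7 2 6 4 9 1 0 8]
Position 3: card 3.

Answer: 3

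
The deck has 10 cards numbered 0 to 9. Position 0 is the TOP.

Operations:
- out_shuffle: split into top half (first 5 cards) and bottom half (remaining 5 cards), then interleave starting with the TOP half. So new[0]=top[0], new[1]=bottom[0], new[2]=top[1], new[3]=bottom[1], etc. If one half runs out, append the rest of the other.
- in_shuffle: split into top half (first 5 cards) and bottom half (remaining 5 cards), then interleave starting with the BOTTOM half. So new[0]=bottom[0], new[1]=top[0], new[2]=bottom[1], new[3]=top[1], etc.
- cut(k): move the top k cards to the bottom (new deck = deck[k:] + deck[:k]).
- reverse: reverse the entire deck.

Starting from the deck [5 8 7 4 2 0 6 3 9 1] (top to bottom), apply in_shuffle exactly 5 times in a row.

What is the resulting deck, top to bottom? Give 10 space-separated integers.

Answer: 1 9 3 6 0 2 4 7 8 5

Derivation:
After op 1 (in_shuffle): [0 5 6 8 3 7 9 4 1 2]
After op 2 (in_shuffle): [7 0 9 5 4 6 1 8 2 3]
After op 3 (in_shuffle): [6 7 1 0 8 9 2 5 3 4]
After op 4 (in_shuffle): [9 6 2 7 5 1 3 0 4 8]
After op 5 (in_shuffle): [1 9 3 6 0 2 4 7 8 5]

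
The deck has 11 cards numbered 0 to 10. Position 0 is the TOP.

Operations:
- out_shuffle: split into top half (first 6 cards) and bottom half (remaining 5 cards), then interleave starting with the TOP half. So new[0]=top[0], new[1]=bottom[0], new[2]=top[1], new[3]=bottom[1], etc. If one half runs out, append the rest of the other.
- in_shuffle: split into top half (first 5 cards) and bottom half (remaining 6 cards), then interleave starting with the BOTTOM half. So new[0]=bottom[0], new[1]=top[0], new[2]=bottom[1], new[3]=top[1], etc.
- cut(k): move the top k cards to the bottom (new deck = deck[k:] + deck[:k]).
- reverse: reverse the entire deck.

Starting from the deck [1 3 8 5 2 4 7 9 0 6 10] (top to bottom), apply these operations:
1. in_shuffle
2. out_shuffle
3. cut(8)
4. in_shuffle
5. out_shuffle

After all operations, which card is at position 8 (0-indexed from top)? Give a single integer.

After op 1 (in_shuffle): [4 1 7 3 9 8 0 5 6 2 10]
After op 2 (out_shuffle): [4 0 1 5 7 6 3 2 9 10 8]
After op 3 (cut(8)): [9 10 8 4 0 1 5 7 6 3 2]
After op 4 (in_shuffle): [1 9 5 10 7 8 6 4 3 0 2]
After op 5 (out_shuffle): [1 6 9 4 5 3 10 0 7 2 8]
Position 8: card 7.

Answer: 7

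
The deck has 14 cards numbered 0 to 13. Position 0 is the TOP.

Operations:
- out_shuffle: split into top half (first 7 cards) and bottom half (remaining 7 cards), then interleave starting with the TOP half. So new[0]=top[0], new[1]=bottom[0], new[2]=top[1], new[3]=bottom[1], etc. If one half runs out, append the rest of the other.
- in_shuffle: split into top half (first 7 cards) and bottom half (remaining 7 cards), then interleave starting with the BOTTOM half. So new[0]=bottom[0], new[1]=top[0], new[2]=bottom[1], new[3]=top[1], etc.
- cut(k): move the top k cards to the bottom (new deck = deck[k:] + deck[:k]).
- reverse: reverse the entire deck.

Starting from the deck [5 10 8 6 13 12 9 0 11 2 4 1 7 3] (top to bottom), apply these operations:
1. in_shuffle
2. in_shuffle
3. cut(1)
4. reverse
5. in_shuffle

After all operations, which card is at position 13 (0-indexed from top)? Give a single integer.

Answer: 12

Derivation:
After op 1 (in_shuffle): [0 5 11 10 2 8 4 6 1 13 7 12 3 9]
After op 2 (in_shuffle): [6 0 1 5 13 11 7 10 12 2 3 8 9 4]
After op 3 (cut(1)): [0 1 5 13 11 7 10 12 2 3 8 9 4 6]
After op 4 (reverse): [6 4 9 8 3 2 12 10 7 11 13 5 1 0]
After op 5 (in_shuffle): [10 6 7 4 11 9 13 8 5 3 1 2 0 12]
Position 13: card 12.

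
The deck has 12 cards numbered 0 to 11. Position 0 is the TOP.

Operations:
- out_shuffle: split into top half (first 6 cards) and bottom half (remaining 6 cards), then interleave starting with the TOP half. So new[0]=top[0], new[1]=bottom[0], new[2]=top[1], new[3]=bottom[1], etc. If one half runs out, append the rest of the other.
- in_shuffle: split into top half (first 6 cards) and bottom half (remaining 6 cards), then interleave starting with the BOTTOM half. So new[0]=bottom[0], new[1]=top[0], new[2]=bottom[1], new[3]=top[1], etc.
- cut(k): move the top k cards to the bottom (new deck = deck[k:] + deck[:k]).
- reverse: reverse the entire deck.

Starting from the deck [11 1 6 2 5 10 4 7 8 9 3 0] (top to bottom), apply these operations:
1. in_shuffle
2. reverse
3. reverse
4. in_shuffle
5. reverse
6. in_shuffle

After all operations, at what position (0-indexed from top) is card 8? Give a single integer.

After op 1 (in_shuffle): [4 11 7 1 8 6 9 2 3 5 0 10]
After op 2 (reverse): [10 0 5 3 2 9 6 8 1 7 11 4]
After op 3 (reverse): [4 11 7 1 8 6 9 2 3 5 0 10]
After op 4 (in_shuffle): [9 4 2 11 3 7 5 1 0 8 10 6]
After op 5 (reverse): [6 10 8 0 1 5 7 3 11 2 4 9]
After op 6 (in_shuffle): [7 6 3 10 11 8 2 0 4 1 9 5]
Card 8 is at position 5.

Answer: 5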